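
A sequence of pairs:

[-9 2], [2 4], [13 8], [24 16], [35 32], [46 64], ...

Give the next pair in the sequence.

[57 128]

First part goes -9, 2, 13, 24, 35, 46 → 57 (+11 each step).
Second part goes 2, 4, 8, 16, 32, 64 → 128 (×2 each step).
Combining the parts gives [57 128].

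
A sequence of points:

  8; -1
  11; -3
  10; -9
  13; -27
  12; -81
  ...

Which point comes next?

15; -243

First value goes 8, 11, 10, 13, 12 → 15 (alternating steps +3, −1, +3, −1, …).
Second value — ×3 each step: -1, -3, -9, -27, -81 → -243.
Combining the parts gives 15; -243.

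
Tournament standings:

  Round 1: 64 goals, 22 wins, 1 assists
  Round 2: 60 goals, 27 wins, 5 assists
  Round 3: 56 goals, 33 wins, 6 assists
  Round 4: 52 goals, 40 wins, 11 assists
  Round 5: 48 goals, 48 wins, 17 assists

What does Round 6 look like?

Goals: 64, 60, 56, 52, 48 → 44 (−4 each step).
Wins: 22, 27, 33, 40, 48 → 57 (differences are 5, 6, 7, … (increasing by 1 each time)).
For the assists, each term is the sum of the two before it: 1, 5, 6, 11, 17 → 28.
Combining the parts gives 44 goals, 57 wins, 28 assists.

44 goals, 57 wins, 28 assists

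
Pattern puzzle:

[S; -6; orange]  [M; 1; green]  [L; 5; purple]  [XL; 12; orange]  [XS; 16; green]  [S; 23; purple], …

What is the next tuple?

[M; 27; orange]

For the size, repeats S → M → L → XL → XS: S, M, L, XL, XS, S → M.
Second coordinate — alternating steps +7, +4, +7, +4, …: -6, 1, 5, 12, 16, 23 → 27.
For the colour, repeats orange → green → purple: orange, green, purple, orange, green, purple → orange.
Putting it together: [M; 27; orange].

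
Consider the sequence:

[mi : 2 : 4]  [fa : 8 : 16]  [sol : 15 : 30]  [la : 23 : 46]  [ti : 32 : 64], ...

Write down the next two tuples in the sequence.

[do : 42 : 84], [re : 53 : 106]

Note: mi, fa, sol, la, ti → do → re (runs through the solfège scale do→ti).
Second value: 2, 8, 15, 23, 32 → 42 → 53 (differences are 6, 7, 8, … (increasing by 1 each time)).
Third value goes 4, 16, 30, 46, 64 → 84 → 106 (always 2 × the second value).
Putting the parts together: [do : 42 : 84] and then [re : 53 : 106].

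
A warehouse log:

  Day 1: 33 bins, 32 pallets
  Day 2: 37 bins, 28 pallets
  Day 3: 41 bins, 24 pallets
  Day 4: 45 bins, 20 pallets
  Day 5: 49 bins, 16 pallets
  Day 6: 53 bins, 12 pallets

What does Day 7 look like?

57 bins, 8 pallets

Bins: +4 each step; 33, 37, 41, 45, 49, 53 → 57.
Pallets: together with the bins always sums to 65, so 32, 28, 24, 20, 16, 12 → 8.
Combining the parts gives 57 bins, 8 pallets.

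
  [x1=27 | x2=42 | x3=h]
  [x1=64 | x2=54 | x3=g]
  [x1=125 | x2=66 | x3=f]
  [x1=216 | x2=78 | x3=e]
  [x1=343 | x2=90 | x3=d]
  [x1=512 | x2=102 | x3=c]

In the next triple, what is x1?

X1 goes 27, 64, 125, 216, 343, 512 → 729 (perfect cubes: 3³, 4³, 5³, …).
X2: 42, 54, 66, 78, 90, 102 → 114 (+12 each step).
X3: letters move back 1 place in the alphabet; h, g, f, e, d, c → b.

729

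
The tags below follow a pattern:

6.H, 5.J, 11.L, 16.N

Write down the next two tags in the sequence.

27.P then 43.R

First component: each term is the sum of the two before it; 6, 5, 11, 16 → 27 → 43.
Letter: letters move forward 2 places in the alphabet, so H, J, L, N → P → R.
So the next two tags are 27.P and 43.R.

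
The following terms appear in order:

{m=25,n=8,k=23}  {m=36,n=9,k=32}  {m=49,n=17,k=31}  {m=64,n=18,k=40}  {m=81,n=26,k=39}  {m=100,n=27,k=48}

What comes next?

M — perfect squares: 5², 6², 7², …: 25, 36, 49, 64, 81, 100 → 121.
N goes 8, 9, 17, 18, 26, 27 → 35 (alternating steps +1, +8, +1, +8, …).
K — alternating steps +9, −1, +9, −1, …: 23, 32, 31, 40, 39, 48 → 47.
So the next term is {m=121,n=35,k=47}.

{m=121,n=35,k=47}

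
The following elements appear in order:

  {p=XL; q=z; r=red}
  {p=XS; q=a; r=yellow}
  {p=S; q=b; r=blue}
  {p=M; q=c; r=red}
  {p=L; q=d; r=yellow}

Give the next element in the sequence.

P: runs through clothing sizes XS→XL, so XL, XS, S, M, L → XL.
Q: letters move forward 1 place in the alphabet, wrapping Z→A; z, a, b, c, d → e.
R: red, yellow, blue, red, yellow → blue (repeats red → yellow → blue).
Putting it together: {p=XL; q=e; r=blue}.

{p=XL; q=e; r=blue}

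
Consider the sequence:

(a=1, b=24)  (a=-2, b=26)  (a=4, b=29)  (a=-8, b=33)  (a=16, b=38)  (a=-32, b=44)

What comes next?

A goes 1, -2, 4, -8, 16, -32 → 64 (×(-2) each step).
B: 24, 26, 29, 33, 38, 44 → 51 (differences are 2, 3, 4, … (increasing by 1 each time)).
So the next tuple is (a=64, b=51).

(a=64, b=51)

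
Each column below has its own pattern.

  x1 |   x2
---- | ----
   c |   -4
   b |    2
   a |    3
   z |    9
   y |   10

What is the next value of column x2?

16

Column x1: letters move back 1 place in the alphabet, wrapping A→Z; c, b, a, z, y → x.
For the column x2, alternating steps +6, +1, +6, +1, …: -4, 2, 3, 9, 10 → 16.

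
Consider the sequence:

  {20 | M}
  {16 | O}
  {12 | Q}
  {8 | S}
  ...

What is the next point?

{4 | U}

First part — −4 each step: 20, 16, 12, 8 → 4.
Letter — letters move forward 2 places in the alphabet: M, O, Q, S → U.
Combining the parts gives {4 | U}.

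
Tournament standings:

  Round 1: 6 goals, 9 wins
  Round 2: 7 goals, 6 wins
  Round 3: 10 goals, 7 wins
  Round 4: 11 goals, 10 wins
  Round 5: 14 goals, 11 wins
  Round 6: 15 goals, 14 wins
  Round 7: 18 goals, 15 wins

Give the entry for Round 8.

Goals goes 6, 7, 10, 11, 14, 15, 18 → 19 (alternating steps +1, +3, +1, +3, …).
For the wins, always the previous value of the goals: 9, 6, 7, 10, 11, 14, 15 → 18.
So the next line is 19 goals, 18 wins.

19 goals, 18 wins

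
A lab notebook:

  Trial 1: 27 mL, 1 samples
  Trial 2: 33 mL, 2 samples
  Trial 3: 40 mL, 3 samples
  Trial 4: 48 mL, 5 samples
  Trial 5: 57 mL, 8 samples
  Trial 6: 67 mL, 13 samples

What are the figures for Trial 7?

78 mL, 21 samples

ML: differences are 6, 7, 8, … (increasing by 1 each time), so 27, 33, 40, 48, 57, 67 → 78.
Samples: each term is the sum of the two before it; 1, 2, 3, 5, 8, 13 → 21.
Combining the parts gives 78 mL, 21 samples.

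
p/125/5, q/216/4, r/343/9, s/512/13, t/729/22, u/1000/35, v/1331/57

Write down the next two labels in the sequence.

w/1728/92, x/2197/149

Letter: letters move forward 1 place in the alphabet; p, q, r, s, t, u, v → w → x.
For the second component, perfect cubes: 5³, 6³, 7³, …: 125, 216, 343, 512, 729, 1000, 1331 → 1728 → 2197.
For the third component, each term is the sum of the two before it: 5, 4, 9, 13, 22, 35, 57 → 92 → 149.
So the next two labels are w/1728/92 and x/2197/149.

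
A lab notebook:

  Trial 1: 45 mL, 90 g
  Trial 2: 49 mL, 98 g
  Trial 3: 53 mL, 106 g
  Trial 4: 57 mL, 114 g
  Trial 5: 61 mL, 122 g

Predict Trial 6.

65 mL, 130 g

ML: 45, 49, 53, 57, 61 → 65 (+4 each step).
G: always 2 × the mL; 90, 98, 106, 114, 122 → 130.
So the next row is 65 mL, 130 g.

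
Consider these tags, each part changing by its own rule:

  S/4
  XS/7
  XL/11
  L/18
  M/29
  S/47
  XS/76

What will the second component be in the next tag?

Size: repeats S → XS → XL → L → M, so S, XS, XL, L, M, S, XS → XL.
Second component goes 4, 7, 11, 18, 29, 47, 76 → 123 (each term is the sum of the two before it).

123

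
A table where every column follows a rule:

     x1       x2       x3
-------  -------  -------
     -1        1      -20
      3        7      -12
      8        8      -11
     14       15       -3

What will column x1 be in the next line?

For the column x1, differences are 4, 5, 6, … (increasing by 1 each time): -1, 3, 8, 14 → 21.

21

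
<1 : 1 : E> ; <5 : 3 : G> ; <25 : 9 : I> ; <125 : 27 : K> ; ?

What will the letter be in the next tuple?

First part: ×5 each step, so 1, 5, 25, 125 → 625.
Second part: ×3 each step; 1, 3, 9, 27 → 81.
Letter — letters move forward 2 places in the alphabet: E, G, I, K → M.

M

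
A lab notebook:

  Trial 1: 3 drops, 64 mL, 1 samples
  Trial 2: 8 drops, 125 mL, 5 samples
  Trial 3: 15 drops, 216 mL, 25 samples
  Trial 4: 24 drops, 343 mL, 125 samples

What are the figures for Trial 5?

Drops — differences are 5, 7, 9, … (increasing by 2 each time): 3, 8, 15, 24 → 35.
ML: perfect cubes: 4³, 5³, 6³, …, so 64, 125, 216, 343 → 512.
Samples — ×5 each step: 1, 5, 25, 125 → 625.
So the next line is 35 drops, 512 mL, 625 samples.

35 drops, 512 mL, 625 samples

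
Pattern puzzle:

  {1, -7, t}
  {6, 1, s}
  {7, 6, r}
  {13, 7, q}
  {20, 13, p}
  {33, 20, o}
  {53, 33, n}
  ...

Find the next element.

First entry: each term is the sum of the two before it; 1, 6, 7, 13, 20, 33, 53 → 86.
Second entry — always the previous value of the first entry: -7, 1, 6, 7, 13, 20, 33 → 53.
Letter: t, s, r, q, p, o, n → m (letters move back 1 place in the alphabet).
So the next element is {86, 53, m}.

{86, 53, m}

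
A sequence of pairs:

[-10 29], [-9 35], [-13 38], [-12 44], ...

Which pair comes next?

First slot: -10, -9, -13, -12 → -16 (alternating steps +1, −4, +1, −4, …).
Second slot — alternating steps +6, +3, +6, +3, …: 29, 35, 38, 44 → 47.
Combining the parts gives [-16 47].

[-16 47]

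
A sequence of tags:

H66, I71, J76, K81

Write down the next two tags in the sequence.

Letter: H, I, J, K → L → M (letters move forward 1 place in the alphabet).
For the second component, +5 each step: 66, 71, 76, 81 → 86 → 91.
So the next two tags are L86 and M91.

L86 then M91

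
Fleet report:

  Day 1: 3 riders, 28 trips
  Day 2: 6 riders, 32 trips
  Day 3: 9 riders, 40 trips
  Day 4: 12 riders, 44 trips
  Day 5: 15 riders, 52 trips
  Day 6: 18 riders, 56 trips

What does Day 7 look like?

Riders: +3 each step, so 3, 6, 9, 12, 15, 18 → 21.
Trips goes 28, 32, 40, 44, 52, 56 → 64 (alternating steps +4, +8, +4, +8, …).
So the next row is 21 riders, 64 trips.

21 riders, 64 trips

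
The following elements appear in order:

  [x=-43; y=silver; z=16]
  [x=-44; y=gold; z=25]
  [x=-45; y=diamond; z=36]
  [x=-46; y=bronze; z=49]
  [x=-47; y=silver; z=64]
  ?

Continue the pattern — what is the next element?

X goes -43, -44, -45, -46, -47 → -48 (−1 each step).
Y — repeats silver → gold → diamond → bronze: silver, gold, diamond, bronze, silver → gold.
Z: perfect squares: 4², 5², 6², …; 16, 25, 36, 49, 64 → 81.
Combining the parts gives [x=-48; y=gold; z=81].

[x=-48; y=gold; z=81]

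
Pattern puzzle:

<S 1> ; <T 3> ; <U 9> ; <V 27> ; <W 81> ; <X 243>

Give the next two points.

Letter — letters move forward 1 place in the alphabet: S, T, U, V, W, X → Y → Z.
For the second part, ×3 each step: 1, 3, 9, 27, 81, 243 → 729 → 2187.
Putting the parts together: <Y 729> and then <Z 2187>.

<Y 729>, <Z 2187>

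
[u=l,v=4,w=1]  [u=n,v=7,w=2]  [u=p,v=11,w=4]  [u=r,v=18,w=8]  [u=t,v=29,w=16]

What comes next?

[u=v,v=47,w=32]

U — letters move forward 2 places in the alphabet: l, n, p, r, t → v.
V: each term is the sum of the two before it; 4, 7, 11, 18, 29 → 47.
W goes 1, 2, 4, 8, 16 → 32 (×2 each step).
Combining the parts gives [u=v,v=47,w=32].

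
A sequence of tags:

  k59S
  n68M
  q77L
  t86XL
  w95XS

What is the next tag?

Letter — letters move forward 3 places in the alphabet: k, n, q, t, w → z.
For the second component, +9 each step: 59, 68, 77, 86, 95 → 104.
For the size, runs through clothing sizes XS→XL: S, M, L, XL, XS → S.
Putting it together: z104S.

z104S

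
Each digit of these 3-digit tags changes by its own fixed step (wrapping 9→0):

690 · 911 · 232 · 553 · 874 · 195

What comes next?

416

First digit: 6, 9, 2, 5, 8, 1 → 4 (+3 each step, mod 10).
Second digit: 9, 1, 3, 5, 7, 9 → 1 (+2 each step, mod 10).
Third digit: +1 each step, mod 10; 0, 1, 2, 3, 4, 5 → 6.
Combining the parts gives 416.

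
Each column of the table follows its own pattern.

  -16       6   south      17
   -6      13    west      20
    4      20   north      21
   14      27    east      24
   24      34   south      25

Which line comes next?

First component: +10 each step, so -16, -6, 4, 14, 24 → 34.
Second component: +7 each step; 6, 13, 20, 27, 34 → 41.
Direction — repeats south → west → north → east: south, west, north, east, south → west.
Fourth component: 17, 20, 21, 24, 25 → 28 (alternating steps +3, +1, +3, +1, …).
Combining the parts gives 34  41  west  28.

34  41  west  28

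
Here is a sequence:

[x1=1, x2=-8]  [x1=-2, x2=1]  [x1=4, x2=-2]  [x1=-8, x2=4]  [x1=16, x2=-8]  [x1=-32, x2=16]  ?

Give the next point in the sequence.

[x1=64, x2=-32]

X1 — ×(-2) each step: 1, -2, 4, -8, 16, -32 → 64.
X2: always the previous value of the x1, so -8, 1, -2, 4, -8, 16 → -32.
Putting it together: [x1=64, x2=-32].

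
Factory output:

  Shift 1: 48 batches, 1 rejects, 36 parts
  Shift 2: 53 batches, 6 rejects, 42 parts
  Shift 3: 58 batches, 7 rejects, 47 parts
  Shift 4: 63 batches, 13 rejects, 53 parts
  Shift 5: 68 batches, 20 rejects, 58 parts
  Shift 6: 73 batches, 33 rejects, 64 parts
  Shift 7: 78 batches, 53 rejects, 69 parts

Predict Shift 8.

Batches — +5 each step: 48, 53, 58, 63, 68, 73, 78 → 83.
Rejects — each term is the sum of the two before it: 1, 6, 7, 13, 20, 33, 53 → 86.
For the parts, alternating steps +6, +5, +6, +5, …: 36, 42, 47, 53, 58, 64, 69 → 75.
Combining the parts gives 83 batches, 86 rejects, 75 parts.

83 batches, 86 rejects, 75 parts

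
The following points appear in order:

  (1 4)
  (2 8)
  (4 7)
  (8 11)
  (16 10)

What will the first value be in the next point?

First value — ×2 each step: 1, 2, 4, 8, 16 → 32.

32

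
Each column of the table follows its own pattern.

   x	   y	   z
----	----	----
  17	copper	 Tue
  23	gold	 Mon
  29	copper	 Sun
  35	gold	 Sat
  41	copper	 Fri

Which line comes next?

Column x: +6 each step, so 17, 23, 29, 35, 41 → 47.
Column y goes copper, gold, copper, gold, copper → gold (alternates copper ↔ gold).
For the column z, runs backward through the weekdays Mon→Sun: Tue, Mon, Sun, Sat, Fri → Thu.
Combining the parts gives 47  gold  Thu.

47  gold  Thu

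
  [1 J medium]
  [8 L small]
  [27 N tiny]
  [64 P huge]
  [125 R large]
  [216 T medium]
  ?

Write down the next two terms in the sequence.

First component goes 1, 8, 27, 64, 125, 216 → 343 → 512 (perfect cubes: 1³, 2³, 3³, …).
Letter goes J, L, N, P, R, T → V → X (letters move forward 2 places in the alphabet).
Size: repeats medium → small → tiny → huge → large; medium, small, tiny, huge, large, medium → small → tiny.
So the next two terms are [343 V small] and [512 X tiny].

[343 V small], [512 X tiny]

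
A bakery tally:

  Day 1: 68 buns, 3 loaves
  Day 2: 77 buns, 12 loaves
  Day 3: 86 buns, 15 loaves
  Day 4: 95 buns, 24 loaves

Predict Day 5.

104 buns, 27 loaves

Buns: +9 each step, so 68, 77, 86, 95 → 104.
Loaves: 3, 12, 15, 24 → 27 (alternating steps +9, +3, +9, +3, …).
Putting it together: 104 buns, 27 loaves.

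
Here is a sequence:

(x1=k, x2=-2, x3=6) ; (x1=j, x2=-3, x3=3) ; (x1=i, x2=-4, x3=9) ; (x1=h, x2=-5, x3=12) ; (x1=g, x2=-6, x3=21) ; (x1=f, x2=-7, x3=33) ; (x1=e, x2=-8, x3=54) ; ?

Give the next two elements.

(x1=d, x2=-9, x3=87), (x1=c, x2=-10, x3=141)

X1: k, j, i, h, g, f, e → d → c (letters move back 1 place in the alphabet).
For the x2, −1 each step: -2, -3, -4, -5, -6, -7, -8 → -9 → -10.
X3: 6, 3, 9, 12, 21, 33, 54 → 87 → 141 (each term is the sum of the two before it).
So the next two elements are (x1=d, x2=-9, x3=87) and (x1=c, x2=-10, x3=141).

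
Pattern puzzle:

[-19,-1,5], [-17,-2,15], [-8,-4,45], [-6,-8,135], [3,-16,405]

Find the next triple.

First part — alternating steps +2, +9, +2, +9, …: -19, -17, -8, -6, 3 → 5.
Second part: ×2 each step; -1, -2, -4, -8, -16 → -32.
Third part: ×3 each step, so 5, 15, 45, 135, 405 → 1215.
So the next triple is [5,-32,1215].

[5,-32,1215]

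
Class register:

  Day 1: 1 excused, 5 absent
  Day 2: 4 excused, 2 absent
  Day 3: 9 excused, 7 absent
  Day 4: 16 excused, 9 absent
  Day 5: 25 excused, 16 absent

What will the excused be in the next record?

Excused: perfect squares: 1², 2², 3², …; 1, 4, 9, 16, 25 → 36.

36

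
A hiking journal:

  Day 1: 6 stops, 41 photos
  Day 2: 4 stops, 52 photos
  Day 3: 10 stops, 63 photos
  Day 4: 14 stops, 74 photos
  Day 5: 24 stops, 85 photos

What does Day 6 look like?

Stops goes 6, 4, 10, 14, 24 → 38 (each term is the sum of the two before it).
Photos: +11 each step; 41, 52, 63, 74, 85 → 96.
Combining the parts gives 38 stops, 96 photos.

38 stops, 96 photos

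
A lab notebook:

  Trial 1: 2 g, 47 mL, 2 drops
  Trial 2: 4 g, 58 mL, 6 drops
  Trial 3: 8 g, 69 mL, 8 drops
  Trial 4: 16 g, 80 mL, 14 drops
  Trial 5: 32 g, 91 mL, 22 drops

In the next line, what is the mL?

ML: +11 each step; 47, 58, 69, 80, 91 → 102.

102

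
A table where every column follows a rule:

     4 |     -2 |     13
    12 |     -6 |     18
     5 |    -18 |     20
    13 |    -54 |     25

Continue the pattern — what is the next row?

6  -162  27

First component: alternating steps +8, −7, +8, −7, …, so 4, 12, 5, 13 → 6.
Second component: ×3 each step, so -2, -6, -18, -54 → -162.
Third component goes 13, 18, 20, 25 → 27 (alternating steps +5, +2, +5, +2, …).
Putting it together: 6  -162  27.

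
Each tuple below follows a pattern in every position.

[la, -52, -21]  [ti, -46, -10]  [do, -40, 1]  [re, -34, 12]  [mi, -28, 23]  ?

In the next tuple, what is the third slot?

Third slot — +11 each step: -21, -10, 1, 12, 23 → 34.

34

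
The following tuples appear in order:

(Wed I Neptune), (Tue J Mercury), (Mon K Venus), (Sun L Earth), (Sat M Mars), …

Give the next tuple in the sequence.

(Fri N Jupiter)

Day: Wed, Tue, Mon, Sun, Sat → Fri (runs backward through the weekdays Mon→Sun).
Letter: letters move forward 1 place in the alphabet; I, J, K, L, M → N.
Planet: runs through the planets Mercury→Neptune; Neptune, Mercury, Venus, Earth, Mars → Jupiter.
Putting it together: (Fri N Jupiter).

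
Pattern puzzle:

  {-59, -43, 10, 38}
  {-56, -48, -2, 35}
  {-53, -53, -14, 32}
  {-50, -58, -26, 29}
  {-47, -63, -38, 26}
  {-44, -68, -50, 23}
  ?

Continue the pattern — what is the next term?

{-41, -73, -62, 20}

For the first part, +3 each step: -59, -56, -53, -50, -47, -44 → -41.
Second part — −5 each step: -43, -48, -53, -58, -63, -68 → -73.
For the third part, −12 each step: 10, -2, -14, -26, -38, -50 → -62.
Fourth part: together with the first part always sums to -21, so 38, 35, 32, 29, 26, 23 → 20.
So the next term is {-41, -73, -62, 20}.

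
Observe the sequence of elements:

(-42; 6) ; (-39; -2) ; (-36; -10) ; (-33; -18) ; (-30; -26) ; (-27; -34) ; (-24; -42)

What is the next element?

(-21; -50)

First component goes -42, -39, -36, -33, -30, -27, -24 → -21 (+3 each step).
Second component: 6, -2, -10, -18, -26, -34, -42 → -50 (−8 each step).
Putting it together: (-21; -50).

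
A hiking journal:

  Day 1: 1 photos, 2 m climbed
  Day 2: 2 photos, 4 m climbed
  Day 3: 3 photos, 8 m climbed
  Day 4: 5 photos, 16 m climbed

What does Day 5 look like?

8 photos, 32 m climbed

Photos: each term is the sum of the two before it; 1, 2, 3, 5 → 8.
M climbed goes 2, 4, 8, 16 → 32 (×2 each step).
Putting it together: 8 photos, 32 m climbed.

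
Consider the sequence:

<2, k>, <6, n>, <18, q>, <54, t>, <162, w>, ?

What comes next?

<486, z>

First slot goes 2, 6, 18, 54, 162 → 486 (×3 each step).
Letter: letters move forward 3 places in the alphabet; k, n, q, t, w → z.
Putting it together: <486, z>.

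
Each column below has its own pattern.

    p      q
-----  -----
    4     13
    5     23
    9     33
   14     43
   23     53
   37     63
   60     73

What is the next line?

For the column p, each term is the sum of the two before it: 4, 5, 9, 14, 23, 37, 60 → 97.
Column q goes 13, 23, 33, 43, 53, 63, 73 → 83 (+10 each step).
Combining the parts gives 97  83.

97  83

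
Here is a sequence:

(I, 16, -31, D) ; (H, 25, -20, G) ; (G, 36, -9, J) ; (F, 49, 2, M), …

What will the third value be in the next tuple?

Third value: +11 each step, so -31, -20, -9, 2 → 13.

13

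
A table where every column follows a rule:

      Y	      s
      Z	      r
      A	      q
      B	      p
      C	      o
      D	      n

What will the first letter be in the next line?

First letter: letters move forward 1 place in the alphabet, wrapping Z→A, so Y, Z, A, B, C, D → E.

E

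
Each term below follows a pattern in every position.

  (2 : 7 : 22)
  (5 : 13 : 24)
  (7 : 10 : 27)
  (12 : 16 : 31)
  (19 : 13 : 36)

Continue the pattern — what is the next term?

First component: each term is the sum of the two before it, so 2, 5, 7, 12, 19 → 31.
For the second component, alternating steps +6, −3, +6, −3, …: 7, 13, 10, 16, 13 → 19.
Third component: differences are 2, 3, 4, … (increasing by 1 each time); 22, 24, 27, 31, 36 → 42.
So the next term is (31 : 19 : 42).

(31 : 19 : 42)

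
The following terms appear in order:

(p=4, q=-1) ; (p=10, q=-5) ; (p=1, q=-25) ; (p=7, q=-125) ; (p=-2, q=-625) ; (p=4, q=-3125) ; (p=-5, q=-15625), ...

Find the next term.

(p=1, q=-78125)

P — alternating steps +6, −9, +6, −9, …: 4, 10, 1, 7, -2, 4, -5 → 1.
Q goes -1, -5, -25, -125, -625, -3125, -15625 → -78125 (×5 each step).
Combining the parts gives (p=1, q=-78125).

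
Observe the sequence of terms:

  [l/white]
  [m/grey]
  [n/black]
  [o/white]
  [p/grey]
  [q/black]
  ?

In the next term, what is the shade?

white

Shade: repeats white → grey → black, so white, grey, black, white, grey, black → white.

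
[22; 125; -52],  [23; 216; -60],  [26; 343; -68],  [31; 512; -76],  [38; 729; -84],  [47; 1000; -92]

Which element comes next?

[58; 1331; -100]

For the first value, differences are 1, 3, 5, … (increasing by 2 each time): 22, 23, 26, 31, 38, 47 → 58.
For the second value, perfect cubes: 5³, 6³, 7³, …: 125, 216, 343, 512, 729, 1000 → 1331.
Third value: -52, -60, -68, -76, -84, -92 → -100 (−8 each step).
Putting it together: [58; 1331; -100].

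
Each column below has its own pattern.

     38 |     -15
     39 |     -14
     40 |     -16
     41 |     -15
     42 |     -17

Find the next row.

43  -16

First component — +1 each step: 38, 39, 40, 41, 42 → 43.
Second component: -15, -14, -16, -15, -17 → -16 (alternating steps +1, −2, +1, −2, …).
Combining the parts gives 43  -16.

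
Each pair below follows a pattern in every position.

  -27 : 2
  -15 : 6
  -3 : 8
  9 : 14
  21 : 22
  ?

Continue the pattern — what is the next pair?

33 : 36

First component goes -27, -15, -3, 9, 21 → 33 (+12 each step).
For the second component, each term is the sum of the two before it: 2, 6, 8, 14, 22 → 36.
Putting it together: 33 : 36.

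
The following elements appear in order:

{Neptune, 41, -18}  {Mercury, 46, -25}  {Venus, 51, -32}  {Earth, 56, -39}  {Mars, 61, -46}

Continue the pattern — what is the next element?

Planet: runs through the planets Mercury→Neptune; Neptune, Mercury, Venus, Earth, Mars → Jupiter.
Second entry: +5 each step, so 41, 46, 51, 56, 61 → 66.
Third entry: −7 each step, so -18, -25, -32, -39, -46 → -53.
So the next element is {Jupiter, 66, -53}.

{Jupiter, 66, -53}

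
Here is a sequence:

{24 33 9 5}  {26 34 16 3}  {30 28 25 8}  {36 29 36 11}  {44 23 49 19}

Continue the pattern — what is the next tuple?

{54 24 64 30}

First component goes 24, 26, 30, 36, 44 → 54 (differences are 2, 4, 6, … (increasing by 2 each time)).
Second component goes 33, 34, 28, 29, 23 → 24 (alternating steps +1, −6, +1, −6, …).
Third component — perfect squares: 3², 4², 5², …: 9, 16, 25, 36, 49 → 64.
Fourth component: each term is the sum of the two before it, so 5, 3, 8, 11, 19 → 30.
Putting it together: {54 24 64 30}.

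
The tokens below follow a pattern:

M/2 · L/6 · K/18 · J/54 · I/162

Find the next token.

H/486

Letter: letters move back 1 place in the alphabet, so M, L, K, J, I → H.
Second component: ×3 each step, so 2, 6, 18, 54, 162 → 486.
Combining the parts gives H/486.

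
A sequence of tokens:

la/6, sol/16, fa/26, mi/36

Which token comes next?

Note: la, sol, fa, mi → re (runs backward through the solfège scale do→ti).
For the second component, +10 each step: 6, 16, 26, 36 → 46.
Combining the parts gives re/46.

re/46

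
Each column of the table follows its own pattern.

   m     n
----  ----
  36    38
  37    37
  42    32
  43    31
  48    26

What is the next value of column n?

25

Column m — alternating steps +1, +5, +1, +5, …: 36, 37, 42, 43, 48 → 49.
For the column n, together with the column m always sums to 74: 38, 37, 32, 31, 26 → 25.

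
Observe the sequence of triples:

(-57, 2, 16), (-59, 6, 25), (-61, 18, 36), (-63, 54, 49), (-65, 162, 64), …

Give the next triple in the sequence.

For the first coordinate, −2 each step: -57, -59, -61, -63, -65 → -67.
Second coordinate — ×3 each step: 2, 6, 18, 54, 162 → 486.
Third coordinate — perfect squares: 4², 5², 6², …: 16, 25, 36, 49, 64 → 81.
Combining the parts gives (-67, 486, 81).

(-67, 486, 81)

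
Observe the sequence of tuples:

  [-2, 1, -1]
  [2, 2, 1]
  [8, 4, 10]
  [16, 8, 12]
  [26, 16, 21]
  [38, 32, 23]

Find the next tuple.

First slot: -2, 2, 8, 16, 26, 38 → 52 (differences are 4, 6, 8, … (increasing by 2 each time)).
For the second slot, ×2 each step: 1, 2, 4, 8, 16, 32 → 64.
Third slot — alternating steps +2, +9, +2, +9, …: -1, 1, 10, 12, 21, 23 → 32.
Combining the parts gives [52, 64, 32].

[52, 64, 32]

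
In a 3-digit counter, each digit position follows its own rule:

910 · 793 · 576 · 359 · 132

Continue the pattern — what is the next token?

First digit — −2 each step, mod 10: 9, 7, 5, 3, 1 → 9.
Second digit: 1, 9, 7, 5, 3 → 1 (−2 each step, mod 10).
Third digit goes 0, 3, 6, 9, 2 → 5 (+3 each step, mod 10).
Combining the parts gives 915.

915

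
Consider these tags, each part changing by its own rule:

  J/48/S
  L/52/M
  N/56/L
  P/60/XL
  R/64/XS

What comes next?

T/68/S

Letter: J, L, N, P, R → T (letters move forward 2 places in the alphabet).
For the second component, +4 each step: 48, 52, 56, 60, 64 → 68.
Size: runs through clothing sizes XS→XL; S, M, L, XL, XS → S.
Putting it together: T/68/S.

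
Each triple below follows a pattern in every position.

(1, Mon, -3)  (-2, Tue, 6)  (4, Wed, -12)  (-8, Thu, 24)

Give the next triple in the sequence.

First component — ×(-2) each step: 1, -2, 4, -8 → 16.
Day: runs through the weekdays Mon→Sun; Mon, Tue, Wed, Thu → Fri.
Third component — ×(-2) each step: -3, 6, -12, 24 → -48.
Combining the parts gives (16, Fri, -48).

(16, Fri, -48)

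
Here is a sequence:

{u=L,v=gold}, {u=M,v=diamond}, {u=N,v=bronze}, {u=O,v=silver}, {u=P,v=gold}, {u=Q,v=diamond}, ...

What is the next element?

U: letters move forward 1 place in the alphabet, so L, M, N, O, P, Q → R.
V: repeats gold → diamond → bronze → silver; gold, diamond, bronze, silver, gold, diamond → bronze.
So the next element is {u=R,v=bronze}.

{u=R,v=bronze}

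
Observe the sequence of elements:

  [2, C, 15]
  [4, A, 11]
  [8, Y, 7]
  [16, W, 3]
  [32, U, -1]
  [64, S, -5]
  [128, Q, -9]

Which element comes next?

For the first slot, ×2 each step: 2, 4, 8, 16, 32, 64, 128 → 256.
Letter: C, A, Y, W, U, S, Q → O (letters move back 2 places in the alphabet, wrapping A→Z).
Third slot — −4 each step: 15, 11, 7, 3, -1, -5, -9 → -13.
Combining the parts gives [256, O, -13].

[256, O, -13]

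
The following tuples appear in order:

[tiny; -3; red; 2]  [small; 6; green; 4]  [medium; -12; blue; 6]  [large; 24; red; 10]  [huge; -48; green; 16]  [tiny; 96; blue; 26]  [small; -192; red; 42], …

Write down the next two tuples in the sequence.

Size goes tiny, small, medium, large, huge, tiny, small → medium → large (repeats tiny → small → medium → large → huge).
Second component: ×(-2) each step, so -3, 6, -12, 24, -48, 96, -192 → 384 → -768.
Colour — repeats red → green → blue: red, green, blue, red, green, blue, red → green → blue.
Fourth component goes 2, 4, 6, 10, 16, 26, 42 → 68 → 110 (each term is the sum of the two before it).
Putting the parts together: [medium; 384; green; 68] and then [large; -768; blue; 110].

[medium; 384; green; 68], [large; -768; blue; 110]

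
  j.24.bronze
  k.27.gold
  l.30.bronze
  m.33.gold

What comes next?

Letter — letters move forward 1 place in the alphabet: j, k, l, m → n.
Second component: +3 each step; 24, 27, 30, 33 → 36.
Rank goes bronze, gold, bronze, gold → bronze (alternates bronze ↔ gold).
Combining the parts gives n.36.bronze.

n.36.bronze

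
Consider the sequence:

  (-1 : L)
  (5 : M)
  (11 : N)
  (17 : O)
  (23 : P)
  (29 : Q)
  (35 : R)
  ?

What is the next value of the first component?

For the first component, +6 each step: -1, 5, 11, 17, 23, 29, 35 → 41.
For the letter, letters move forward 1 place in the alphabet: L, M, N, O, P, Q, R → S.

41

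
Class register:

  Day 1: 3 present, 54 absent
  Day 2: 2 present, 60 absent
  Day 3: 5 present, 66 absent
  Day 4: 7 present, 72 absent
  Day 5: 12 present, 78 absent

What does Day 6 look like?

Present: each term is the sum of the two before it, so 3, 2, 5, 7, 12 → 19.
Absent: +6 each step, so 54, 60, 66, 72, 78 → 84.
Putting it together: 19 present, 84 absent.

19 present, 84 absent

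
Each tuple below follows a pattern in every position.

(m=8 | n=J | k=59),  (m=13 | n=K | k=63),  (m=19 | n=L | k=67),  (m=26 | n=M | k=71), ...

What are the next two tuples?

(m=34 | n=N | k=75), (m=43 | n=O | k=79)

For the m, differences are 5, 6, 7, … (increasing by 1 each time): 8, 13, 19, 26 → 34 → 43.
N — letters move forward 1 place in the alphabet: J, K, L, M → N → O.
K goes 59, 63, 67, 71 → 75 → 79 (+4 each step).
Putting the parts together: (m=34 | n=N | k=75) and then (m=43 | n=O | k=79).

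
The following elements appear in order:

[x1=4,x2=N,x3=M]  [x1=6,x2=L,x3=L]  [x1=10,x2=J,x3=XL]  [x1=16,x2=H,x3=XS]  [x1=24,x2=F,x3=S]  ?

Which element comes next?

X1 — differences are 2, 4, 6, … (increasing by 2 each time): 4, 6, 10, 16, 24 → 34.
X2: letters move back 2 places in the alphabet; N, L, J, H, F → D.
X3 goes M, L, XL, XS, S → M (runs through clothing sizes XS→XL).
Combining the parts gives [x1=34,x2=D,x3=M].

[x1=34,x2=D,x3=M]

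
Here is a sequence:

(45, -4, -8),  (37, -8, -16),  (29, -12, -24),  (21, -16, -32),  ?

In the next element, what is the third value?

For the second value, −4 each step: -4, -8, -12, -16 → -20.
Third value: -8, -16, -24, -32 → -40 (always 2 × the second value).

-40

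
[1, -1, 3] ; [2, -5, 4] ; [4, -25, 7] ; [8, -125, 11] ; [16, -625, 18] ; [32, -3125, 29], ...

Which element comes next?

[64, -15625, 47]

For the first coordinate, ×2 each step: 1, 2, 4, 8, 16, 32 → 64.
For the second coordinate, ×5 each step: -1, -5, -25, -125, -625, -3125 → -15625.
Third coordinate: each term is the sum of the two before it; 3, 4, 7, 11, 18, 29 → 47.
Combining the parts gives [64, -15625, 47].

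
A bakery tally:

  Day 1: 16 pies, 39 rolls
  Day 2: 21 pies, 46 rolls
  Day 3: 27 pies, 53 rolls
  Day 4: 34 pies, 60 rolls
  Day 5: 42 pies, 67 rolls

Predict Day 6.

Pies: differences are 5, 6, 7, … (increasing by 1 each time), so 16, 21, 27, 34, 42 → 51.
For the rolls, +7 each step: 39, 46, 53, 60, 67 → 74.
Combining the parts gives 51 pies, 74 rolls.

51 pies, 74 rolls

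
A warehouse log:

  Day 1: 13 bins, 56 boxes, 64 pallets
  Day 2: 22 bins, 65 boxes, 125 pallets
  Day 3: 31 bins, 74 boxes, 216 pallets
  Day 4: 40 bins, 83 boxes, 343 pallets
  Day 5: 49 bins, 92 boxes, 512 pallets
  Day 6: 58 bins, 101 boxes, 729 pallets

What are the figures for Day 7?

For the bins, +9 each step: 13, 22, 31, 40, 49, 58 → 67.
Boxes — +9 each step: 56, 65, 74, 83, 92, 101 → 110.
Pallets — perfect cubes: 4³, 5³, 6³, …: 64, 125, 216, 343, 512, 729 → 1000.
So the next record is 67 bins, 110 boxes, 1000 pallets.

67 bins, 110 boxes, 1000 pallets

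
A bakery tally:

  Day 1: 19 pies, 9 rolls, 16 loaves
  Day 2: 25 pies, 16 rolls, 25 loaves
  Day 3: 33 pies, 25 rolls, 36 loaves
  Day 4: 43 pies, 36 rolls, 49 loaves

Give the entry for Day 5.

Pies: differences are 6, 8, 10, … (increasing by 2 each time); 19, 25, 33, 43 → 55.
Rolls — perfect squares: 3², 4², 5², …: 9, 16, 25, 36 → 49.
Loaves: perfect squares: 4², 5², 6², …, so 16, 25, 36, 49 → 64.
So the next record is 55 pies, 49 rolls, 64 loaves.

55 pies, 49 rolls, 64 loaves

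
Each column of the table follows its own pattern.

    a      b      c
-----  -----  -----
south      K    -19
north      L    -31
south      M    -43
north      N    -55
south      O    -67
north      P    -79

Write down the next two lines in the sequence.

south  Q  -91; north  R  -103

Column a: alternates south ↔ north, so south, north, south, north, south, north → south → north.
Column b — letters move forward 1 place in the alphabet: K, L, M, N, O, P → Q → R.
Column c: -19, -31, -43, -55, -67, -79 → -91 → -103 (−12 each step).
Putting the parts together: south  Q  -91 and then north  R  -103.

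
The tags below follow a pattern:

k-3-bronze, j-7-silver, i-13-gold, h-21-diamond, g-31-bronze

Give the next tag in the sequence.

For the letter, letters move back 1 place in the alphabet: k, j, i, h, g → f.
Second component: 3, 7, 13, 21, 31 → 43 (differences are 4, 6, 8, … (increasing by 2 each time)).
Rank: repeats bronze → silver → gold → diamond, so bronze, silver, gold, diamond, bronze → silver.
Combining the parts gives f-43-silver.

f-43-silver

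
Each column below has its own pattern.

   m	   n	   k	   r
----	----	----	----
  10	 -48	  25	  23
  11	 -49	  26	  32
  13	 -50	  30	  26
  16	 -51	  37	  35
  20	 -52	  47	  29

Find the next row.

25  -53  60  38

Column m: 10, 11, 13, 16, 20 → 25 (differences are 1, 2, 3, … (increasing by 1 each time)).
Column n — −1 each step: -48, -49, -50, -51, -52 → -53.
For the column k, differences are 1, 4, 7, … (increasing by 3 each time): 25, 26, 30, 37, 47 → 60.
Column r: alternating steps +9, −6, +9, −6, …, so 23, 32, 26, 35, 29 → 38.
Putting it together: 25  -53  60  38.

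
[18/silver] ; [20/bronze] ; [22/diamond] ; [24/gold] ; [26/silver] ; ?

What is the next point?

[28/bronze]

First coordinate — +2 each step: 18, 20, 22, 24, 26 → 28.
For the rank, repeats silver → bronze → diamond → gold: silver, bronze, diamond, gold, silver → bronze.
So the next point is [28/bronze].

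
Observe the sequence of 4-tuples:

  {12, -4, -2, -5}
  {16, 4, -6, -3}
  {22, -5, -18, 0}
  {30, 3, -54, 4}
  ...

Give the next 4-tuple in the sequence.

First slot goes 12, 16, 22, 30 → 40 (differences are 4, 6, 8, … (increasing by 2 each time)).
Second slot: alternating steps +8, −9, +8, −9, …; -4, 4, -5, 3 → -6.
Third slot: ×3 each step, so -2, -6, -18, -54 → -162.
Fourth slot: differences are 2, 3, 4, … (increasing by 1 each time), so -5, -3, 0, 4 → 9.
So the next 4-tuple is {40, -6, -162, 9}.

{40, -6, -162, 9}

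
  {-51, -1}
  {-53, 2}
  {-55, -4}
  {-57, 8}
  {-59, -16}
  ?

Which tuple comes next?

First component: -51, -53, -55, -57, -59 → -61 (−2 each step).
Second component: -1, 2, -4, 8, -16 → 32 (×(-2) each step).
Combining the parts gives {-61, 32}.

{-61, 32}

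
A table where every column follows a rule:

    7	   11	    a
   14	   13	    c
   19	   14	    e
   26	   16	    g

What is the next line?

First component goes 7, 14, 19, 26 → 31 (alternating steps +7, +5, +7, +5, …).
For the second component, alternating steps +2, +1, +2, +1, …: 11, 13, 14, 16 → 17.
Letter goes a, c, e, g → i (letters move forward 2 places in the alphabet).
Putting it together: 31  17  i.

31  17  i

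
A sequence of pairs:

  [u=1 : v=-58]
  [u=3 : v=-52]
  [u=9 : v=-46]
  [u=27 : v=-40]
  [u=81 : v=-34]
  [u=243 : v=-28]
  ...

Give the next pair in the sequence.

For the u, ×3 each step: 1, 3, 9, 27, 81, 243 → 729.
V goes -58, -52, -46, -40, -34, -28 → -22 (+6 each step).
Combining the parts gives [u=729 : v=-22].

[u=729 : v=-22]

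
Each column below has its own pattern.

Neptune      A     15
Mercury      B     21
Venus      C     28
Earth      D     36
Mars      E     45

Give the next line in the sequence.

Planet goes Neptune, Mercury, Venus, Earth, Mars → Jupiter (runs through the planets Mercury→Neptune).
Letter: letters move forward 1 place in the alphabet, so A, B, C, D, E → F.
Third component: differences are 6, 7, 8, … (increasing by 1 each time); 15, 21, 28, 36, 45 → 55.
So the next line is Jupiter  F  55.

Jupiter  F  55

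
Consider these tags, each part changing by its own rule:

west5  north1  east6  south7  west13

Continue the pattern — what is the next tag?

north20

Direction: west, north, east, south, west → north (repeats west → north → east → south).
Second component — each term is the sum of the two before it: 5, 1, 6, 7, 13 → 20.
Putting it together: north20.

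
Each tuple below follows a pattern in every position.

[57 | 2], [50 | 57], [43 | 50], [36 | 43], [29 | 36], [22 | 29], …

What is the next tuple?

[15 | 22]

First value: −7 each step, so 57, 50, 43, 36, 29, 22 → 15.
Second value — always the previous value of the first value: 2, 57, 50, 43, 36, 29 → 22.
Combining the parts gives [15 | 22].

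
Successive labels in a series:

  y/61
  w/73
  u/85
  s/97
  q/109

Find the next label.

o/121

Letter: y, w, u, s, q → o (letters move back 2 places in the alphabet).
Second component: +12 each step; 61, 73, 85, 97, 109 → 121.
So the next label is o/121.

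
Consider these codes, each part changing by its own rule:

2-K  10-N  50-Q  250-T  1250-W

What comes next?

6250-Z

First component: ×5 each step; 2, 10, 50, 250, 1250 → 6250.
Letter: letters move forward 3 places in the alphabet; K, N, Q, T, W → Z.
Combining the parts gives 6250-Z.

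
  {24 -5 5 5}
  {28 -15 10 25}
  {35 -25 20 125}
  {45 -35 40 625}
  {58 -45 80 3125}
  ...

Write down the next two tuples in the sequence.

{74 -55 160 15625}, {93 -65 320 78125}

First coordinate goes 24, 28, 35, 45, 58 → 74 → 93 (differences are 4, 7, 10, … (increasing by 3 each time)).
Second coordinate: −10 each step, so -5, -15, -25, -35, -45 → -55 → -65.
Third coordinate goes 5, 10, 20, 40, 80 → 160 → 320 (×2 each step).
Fourth coordinate: ×5 each step, so 5, 25, 125, 625, 3125 → 15625 → 78125.
So the next two tuples are {74 -55 160 15625} and {93 -65 320 78125}.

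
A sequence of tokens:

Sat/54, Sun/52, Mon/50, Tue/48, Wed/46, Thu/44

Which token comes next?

For the day, runs through the weekdays Mon→Sun: Sat, Sun, Mon, Tue, Wed, Thu → Fri.
Second component goes 54, 52, 50, 48, 46, 44 → 42 (−2 each step).
Combining the parts gives Fri/42.

Fri/42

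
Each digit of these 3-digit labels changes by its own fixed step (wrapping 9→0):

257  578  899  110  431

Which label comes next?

752

First digit: 2, 5, 8, 1, 4 → 7 (+3 each step, mod 10).
Second digit — +2 each step, mod 10: 5, 7, 9, 1, 3 → 5.
Third digit: +1 each step, mod 10; 7, 8, 9, 0, 1 → 2.
So the next label is 752.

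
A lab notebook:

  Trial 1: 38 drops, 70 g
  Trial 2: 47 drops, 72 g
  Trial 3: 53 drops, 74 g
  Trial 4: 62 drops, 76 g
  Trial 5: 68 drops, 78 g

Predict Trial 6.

Drops: alternating steps +9, +6, +9, +6, …; 38, 47, 53, 62, 68 → 77.
G: +2 each step, so 70, 72, 74, 76, 78 → 80.
Combining the parts gives 77 drops, 80 g.

77 drops, 80 g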